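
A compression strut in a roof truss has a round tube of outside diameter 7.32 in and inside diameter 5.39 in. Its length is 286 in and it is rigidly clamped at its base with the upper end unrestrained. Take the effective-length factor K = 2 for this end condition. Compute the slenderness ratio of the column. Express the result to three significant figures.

λ ≈ 252

d_o = 7.32 in, d_i = 5.39 in
I = π(d_o⁴ − d_i⁴)/64 = π(7.32⁴ − 5.390⁴)/64 = 99.50 in⁴
A = 19.27 in²;  r_min = √(I/A) = √(99.50/19.27) = 2.273 in
L_e = K·L = 2 × 286 = 572.0 in
λ = L_e / r_min = 572.00 / 2.273 = 252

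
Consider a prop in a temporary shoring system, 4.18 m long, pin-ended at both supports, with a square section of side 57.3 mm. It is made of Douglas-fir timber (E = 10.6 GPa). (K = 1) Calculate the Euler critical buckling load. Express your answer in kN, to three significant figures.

P_cr ≈ 5.38 kN

I = a⁴/12 = 57.3⁴/12 = 8.983×10^5 mm⁴
I = 8.983×10^5 mm⁴ = 8.983×10^-7 m⁴
Effective length L_e = K·L = 1 × 4.18 = 4.180 m
P_cr = π²EI / L_e² = π² × 10.6×10⁹ × 8.983×10^-7 / 4.180² = 5.379×10^3 N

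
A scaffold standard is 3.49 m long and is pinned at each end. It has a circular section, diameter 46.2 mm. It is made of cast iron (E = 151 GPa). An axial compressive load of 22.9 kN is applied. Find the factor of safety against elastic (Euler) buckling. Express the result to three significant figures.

n ≈ 1.19

I = πd⁴/64 = π×46.2⁴/64 = 2.236×10^5 mm⁴
I = 2.236×10^5 mm⁴ = 2.236×10^-7 m⁴
Effective length L_e = K·L = 1 × 3.49 = 3.490 m
P_cr = π²EI / L_e² = π² × 151×10⁹ × 2.236×10^-7 / 3.490² = 2.736×10^4 N
Factor of safety n = P_cr / P = 27.363 / 22.9 = 1.19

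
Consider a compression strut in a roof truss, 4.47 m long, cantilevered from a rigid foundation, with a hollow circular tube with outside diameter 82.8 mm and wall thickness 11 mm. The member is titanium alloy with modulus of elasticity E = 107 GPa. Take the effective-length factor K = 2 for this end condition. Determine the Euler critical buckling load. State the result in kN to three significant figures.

P_cr ≈ 21.6 kN

Inner diameter d_i = 82.8 − 2×11 = 60.80 mm
I = π(d_o⁴ − d_i⁴)/64 = π(82.8⁴ − 60.80⁴)/64 = 1.636×10^6 mm⁴
I = 1.636×10^6 mm⁴ = 1.636×10^-6 m⁴
Effective length L_e = K·L = 2 × 4.47 = 8.940 m
P_cr = π²EI / L_e² = π² × 107×10⁹ × 1.636×10^-6 / 8.940² = 2.162×10^4 N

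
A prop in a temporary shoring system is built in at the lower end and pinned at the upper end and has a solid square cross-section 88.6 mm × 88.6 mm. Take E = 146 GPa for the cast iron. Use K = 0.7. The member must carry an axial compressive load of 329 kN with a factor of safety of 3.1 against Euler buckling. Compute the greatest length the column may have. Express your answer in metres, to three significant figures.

L_max ≈ 3.85 m

I = a⁴/12 = 88.6⁴/12 = 5.135×10^6 mm⁴
I = 5.135×10^-6 m⁴
Required critical load P_cr = n·P = 3.1 × 329 = 1020 kN = 1.020×10^6 N
From P_cr = π²EI/(K·L)²:  L = (1/K)·√(π²EI/P_cr) = (1/0.7)·√(π²×1.46×10^11×5.135×10^-6/1.020×10^6)
L = 3.85 m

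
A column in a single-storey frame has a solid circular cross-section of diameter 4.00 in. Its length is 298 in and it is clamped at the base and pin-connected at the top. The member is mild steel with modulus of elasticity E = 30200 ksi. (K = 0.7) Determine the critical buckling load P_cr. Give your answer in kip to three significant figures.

I = πd⁴/64 = π×4.00⁴/64 = 12.57 in⁴
Effective length L_e = K·L = 0.7 × 298 = 208.6 in
P_cr = π²EI / L_e² = π² × 30200×10³ × 12.57 / 208.6² = 8.608×10^4 lb

P_cr ≈ 86.1 kip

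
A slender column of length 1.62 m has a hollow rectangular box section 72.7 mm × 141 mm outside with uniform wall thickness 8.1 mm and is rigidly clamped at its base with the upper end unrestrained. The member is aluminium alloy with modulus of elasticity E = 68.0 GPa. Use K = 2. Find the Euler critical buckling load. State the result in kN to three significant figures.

Inner dimensions: h_i = 141 − 2×8.1 = 124.8 mm, b_i = 72.7 − 2×8.1 = 56.50 mm
Weak-axis I_min = (h_o·b_o³ − h_i·b_i³)/12 with b_o = 72.7, b_i = 56.50 mm (shorter outer/inner sides).
I_min = (141×72.7³ − 124.8×56.50³)/12 = 2.639×10^6 mm⁴
I = 2.639×10^6 mm⁴ = 2.639×10^-6 m⁴
Effective length L_e = K·L = 2 × 1.62 = 3.240 m
P_cr = π²EI / L_e² = π² × 68.0×10⁹ × 2.639×10^-6 / 3.240² = 1.687×10^5 N

P_cr ≈ 169 kN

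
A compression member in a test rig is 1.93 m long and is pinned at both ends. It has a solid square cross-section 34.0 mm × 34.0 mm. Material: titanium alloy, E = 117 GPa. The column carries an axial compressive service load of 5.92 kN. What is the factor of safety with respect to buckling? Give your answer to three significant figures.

I = a⁴/12 = 34.0⁴/12 = 1.114×10^5 mm⁴
I = 1.114×10^5 mm⁴ = 1.114×10^-7 m⁴
Effective length L_e = K·L = 1 × 1.93 = 1.930 m
P_cr = π²EI / L_e² = π² × 117×10⁹ × 1.114×10^-7 / 1.930² = 3.452×10^4 N
Factor of safety n = P_cr / P = 34.523 / 5.92 = 5.83

n ≈ 5.83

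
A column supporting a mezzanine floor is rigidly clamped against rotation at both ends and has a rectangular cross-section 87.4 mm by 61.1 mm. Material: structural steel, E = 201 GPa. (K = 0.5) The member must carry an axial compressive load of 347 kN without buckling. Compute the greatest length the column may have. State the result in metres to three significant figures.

Buckling occurs about the weak axis: I_min = h·b³/12 with b = 61.1 mm (the shorter side).
I_min = 87.4×61.1³/12 = 1.661×10^6 mm⁴
I = 1.661×10^-6 m⁴
At the buckling limit P_cr = P = 3.470×10^5 N
From P_cr = π²EI/(K·L)²:  L = (1/K)·√(π²EI/P_cr) = (1/0.5)·√(π²×2.01×10^11×1.661×10^-6/3.470×10^5)
L = 6.16 m

L_max ≈ 6.16 m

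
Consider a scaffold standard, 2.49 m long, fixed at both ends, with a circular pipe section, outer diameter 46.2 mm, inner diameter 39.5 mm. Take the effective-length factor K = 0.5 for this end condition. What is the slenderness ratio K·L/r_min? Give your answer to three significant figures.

d_o = 46.2 mm, d_i = 39.5 mm
I = π(d_o⁴ − d_i⁴)/64 = π(46.2⁴ − 39.50⁴)/64 = 1.041×10^5 mm⁴
A = 451.0 mm²;  r_min = √(I/A) = √(1.041×10^5/451.0) = 15.20 mm
L_e = K·L = 0.5 × 2.49 m = 1.245 m = 1245.0 mm
λ = L_e / r_min = 1245.0 / 15.20 = 81.9

λ ≈ 81.9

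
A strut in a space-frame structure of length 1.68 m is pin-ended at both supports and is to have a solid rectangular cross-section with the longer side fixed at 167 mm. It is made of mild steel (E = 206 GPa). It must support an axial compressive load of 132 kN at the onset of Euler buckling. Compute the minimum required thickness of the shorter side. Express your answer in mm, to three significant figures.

L_e = K·L = 1 × 1.68 = 1.680 m
Required I = P_cr·L_e²/(π²E) = 1.320×10^5 × 1.680² / (π² × 2.06×10^11) = 1.832×10^-7 m⁴
I_req = 1.832×10^5 mm⁴
Rectangle, weak axis: I_min = h·b³/12 with h = 167 mm fixed  ⇒  b = (12I/h)^(1/3) = 23.6 mm

b ≈ 23.6 mm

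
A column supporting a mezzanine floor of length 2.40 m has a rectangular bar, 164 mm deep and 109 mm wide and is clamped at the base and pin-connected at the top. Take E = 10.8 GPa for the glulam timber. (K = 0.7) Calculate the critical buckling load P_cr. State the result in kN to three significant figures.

P_cr ≈ 668 kN

Buckling occurs about the weak axis: I_min = h·b³/12 with b = 109 mm (the shorter side).
I_min = 164×109³/12 = 1.770×10^7 mm⁴
I = 1.770×10^7 mm⁴ = 1.770×10^-5 m⁴
Effective length L_e = K·L = 0.7 × 2.40 = 1.680 m
P_cr = π²EI / L_e² = π² × 10.8×10⁹ × 1.770×10^-5 / 1.680² = 6.684×10^5 N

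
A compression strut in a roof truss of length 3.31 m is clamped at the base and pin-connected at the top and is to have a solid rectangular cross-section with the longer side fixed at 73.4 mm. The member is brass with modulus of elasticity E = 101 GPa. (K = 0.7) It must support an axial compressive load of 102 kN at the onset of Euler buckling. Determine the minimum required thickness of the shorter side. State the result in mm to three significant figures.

b ≈ 44.8 mm

L_e = K·L = 0.7 × 3.31 = 2.317 m
Required I = P_cr·L_e²/(π²E) = 1.020×10^5 × 2.317² / (π² × 1.01×10^11) = 5.493×10^-7 m⁴
I_req = 5.493×10^5 mm⁴
Rectangle, weak axis: I_min = h·b³/12 with h = 73.4 mm fixed  ⇒  b = (12I/h)^(1/3) = 44.8 mm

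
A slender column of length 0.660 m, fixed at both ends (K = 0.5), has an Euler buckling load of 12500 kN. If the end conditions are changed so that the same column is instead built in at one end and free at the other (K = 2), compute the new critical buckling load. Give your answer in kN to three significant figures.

P_cr ≈ 781 kN

P_cr ∝ 1/K², so P_cr,new = P_cr,old × (K_old/K_new)² = 12500 × (0.5/2)²
= 12500 × 0.06250 = 781 kN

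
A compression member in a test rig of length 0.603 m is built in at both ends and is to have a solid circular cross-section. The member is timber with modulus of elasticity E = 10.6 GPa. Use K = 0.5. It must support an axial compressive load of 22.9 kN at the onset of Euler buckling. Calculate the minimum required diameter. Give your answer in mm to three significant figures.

d ≈ 25.2 mm

L_e = K·L = 0.5 × 0.603 = 0.3015 m
Required I = P_cr·L_e²/(π²E) = 2.290×10^4 × 0.3015² / (π² × 1.06×10^10) = 1.990×10^-8 m⁴
I_req = 1.990×10^4 mm⁴
Solid circle: I = πd⁴/64  ⇒  d = (64I/π)^(1/4) = (64×1.990×10^4/π)^(1/4) = 25.2 mm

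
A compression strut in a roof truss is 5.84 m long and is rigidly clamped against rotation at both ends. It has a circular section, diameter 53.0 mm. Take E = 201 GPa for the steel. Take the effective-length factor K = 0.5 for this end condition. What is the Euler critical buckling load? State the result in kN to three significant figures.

P_cr ≈ 90.1 kN

I = πd⁴/64 = π×53.0⁴/64 = 3.873×10^5 mm⁴
I = 3.873×10^5 mm⁴ = 3.873×10^-7 m⁴
Effective length L_e = K·L = 0.5 × 5.84 = 2.920 m
P_cr = π²EI / L_e² = π² × 201×10⁹ × 3.873×10^-7 / 2.920² = 9.012×10^4 N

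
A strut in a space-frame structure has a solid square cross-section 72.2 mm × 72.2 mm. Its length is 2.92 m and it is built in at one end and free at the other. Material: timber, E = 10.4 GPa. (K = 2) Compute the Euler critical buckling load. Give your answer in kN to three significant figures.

P_cr ≈ 6.82 kN

I = a⁴/12 = 72.2⁴/12 = 2.264×10^6 mm⁴
I = 2.264×10^6 mm⁴ = 2.264×10^-6 m⁴
Effective length L_e = K·L = 2 × 2.92 = 5.840 m
P_cr = π²EI / L_e² = π² × 10.4×10⁹ × 2.264×10^-6 / 5.840² = 6.815×10^3 N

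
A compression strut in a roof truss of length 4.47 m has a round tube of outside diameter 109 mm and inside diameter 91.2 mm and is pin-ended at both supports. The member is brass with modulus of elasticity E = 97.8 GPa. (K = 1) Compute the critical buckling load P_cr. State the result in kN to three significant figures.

d_o = 109 mm, d_i = 91.2 mm
I = π(d_o⁴ − d_i⁴)/64 = π(109⁴ − 91.20⁴)/64 = 3.533×10^6 mm⁴
I = 3.533×10^6 mm⁴ = 3.533×10^-6 m⁴
Effective length L_e = K·L = 1 × 4.47 = 4.470 m
P_cr = π²EI / L_e² = π² × 97.8×10⁹ × 3.533×10^-6 / 4.470² = 1.707×10^5 N

P_cr ≈ 171 kN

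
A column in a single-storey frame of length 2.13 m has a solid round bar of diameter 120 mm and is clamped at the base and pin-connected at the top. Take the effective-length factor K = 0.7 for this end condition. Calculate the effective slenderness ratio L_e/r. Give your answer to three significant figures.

λ ≈ 49.7

For a solid circle r = d/4 = 120/4 = 30.00 mm
L_e = K·L = 0.7 × 2.13 m = 1.491 m = 1491.0 mm
λ = L_e / r_min = 1491.0 / 30.00 = 49.7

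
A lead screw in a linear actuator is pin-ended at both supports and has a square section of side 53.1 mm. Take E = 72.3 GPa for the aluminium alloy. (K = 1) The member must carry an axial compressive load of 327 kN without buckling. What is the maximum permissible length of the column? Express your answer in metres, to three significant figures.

I = a⁴/12 = 53.1⁴/12 = 6.625×10^5 mm⁴
I = 6.625×10^-7 m⁴
At the buckling limit P_cr = P = 3.270×10^5 N
From P_cr = π²EI/(K·L)²:  L = (1/K)·√(π²EI/P_cr) = (1/1)·√(π²×7.23×10^10×6.625×10^-7/3.270×10^5)
L = 1.20 m

L_max ≈ 1.20 m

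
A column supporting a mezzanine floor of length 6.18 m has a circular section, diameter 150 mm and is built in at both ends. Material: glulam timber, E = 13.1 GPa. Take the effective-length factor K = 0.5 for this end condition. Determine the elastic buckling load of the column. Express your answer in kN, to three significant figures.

P_cr ≈ 337 kN

I = πd⁴/64 = π×150⁴/64 = 2.485×10^7 mm⁴
I = 2.485×10^7 mm⁴ = 2.485×10^-5 m⁴
Effective length L_e = K·L = 0.5 × 6.18 = 3.090 m
P_cr = π²EI / L_e² = π² × 13.1×10⁹ × 2.485×10^-5 / 3.090² = 3.365×10^5 N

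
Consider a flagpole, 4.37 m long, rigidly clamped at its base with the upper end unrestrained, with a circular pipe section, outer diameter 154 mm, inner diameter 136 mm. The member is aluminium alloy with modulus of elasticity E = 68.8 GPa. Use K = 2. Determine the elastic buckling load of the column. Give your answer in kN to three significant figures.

d_o = 154 mm, d_i = 136 mm
I = π(d_o⁴ − d_i⁴)/64 = π(154⁴ − 136.0⁴)/64 = 1.082×10^7 mm⁴
I = 1.082×10^7 mm⁴ = 1.082×10^-5 m⁴
Effective length L_e = K·L = 2 × 4.37 = 8.740 m
P_cr = π²EI / L_e² = π² × 68.8×10⁹ × 1.082×10^-5 / 8.740² = 9.615×10^4 N

P_cr ≈ 96.1 kN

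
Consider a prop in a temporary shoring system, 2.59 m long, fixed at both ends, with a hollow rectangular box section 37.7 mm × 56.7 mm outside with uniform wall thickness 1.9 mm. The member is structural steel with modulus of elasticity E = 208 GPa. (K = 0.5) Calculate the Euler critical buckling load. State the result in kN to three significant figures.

P_cr ≈ 99.7 kN

Inner dimensions: h_i = 56.7 − 2×1.9 = 52.90 mm, b_i = 37.7 − 2×1.9 = 33.90 mm
Weak-axis I_min = (h_o·b_o³ − h_i·b_i³)/12 with b_o = 37.7, b_i = 33.90 mm (shorter outer/inner sides).
I_min = (56.7×37.7³ − 52.90×33.90³)/12 = 8.144×10^4 mm⁴
I = 8.144×10^4 mm⁴ = 8.144×10^-8 m⁴
Effective length L_e = K·L = 0.5 × 2.59 = 1.295 m
P_cr = π²EI / L_e² = π² × 208×10⁹ × 8.144×10^-8 / 1.295² = 9.969×10^4 N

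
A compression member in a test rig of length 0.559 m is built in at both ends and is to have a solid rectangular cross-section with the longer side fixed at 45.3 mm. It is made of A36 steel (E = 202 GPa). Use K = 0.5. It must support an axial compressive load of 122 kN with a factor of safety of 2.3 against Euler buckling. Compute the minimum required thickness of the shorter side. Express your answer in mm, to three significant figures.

b ≈ 14.3 mm

Required P_cr = n·P = 2.3 × 122 = 280.6 kN
L_e = K·L = 0.5 × 0.559 = 0.2795 m
Required I = P_cr·L_e²/(π²E) = 2.806×10^5 × 0.2795² / (π² × 2.02×10^11) = 1.100×10^-8 m⁴
I_req = 1.100×10^4 mm⁴
Rectangle, weak axis: I_min = h·b³/12 with h = 45.3 mm fixed  ⇒  b = (12I/h)^(1/3) = 14.3 mm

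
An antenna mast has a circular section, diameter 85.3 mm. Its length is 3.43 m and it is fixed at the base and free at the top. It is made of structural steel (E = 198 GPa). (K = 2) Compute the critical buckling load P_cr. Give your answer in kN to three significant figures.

P_cr ≈ 108 kN

I = πd⁴/64 = π×85.3⁴/64 = 2.599×10^6 mm⁴
I = 2.599×10^6 mm⁴ = 2.599×10^-6 m⁴
Effective length L_e = K·L = 2 × 3.43 = 6.860 m
P_cr = π²EI / L_e² = π² × 198×10⁹ × 2.599×10^-6 / 6.860² = 1.079×10^5 N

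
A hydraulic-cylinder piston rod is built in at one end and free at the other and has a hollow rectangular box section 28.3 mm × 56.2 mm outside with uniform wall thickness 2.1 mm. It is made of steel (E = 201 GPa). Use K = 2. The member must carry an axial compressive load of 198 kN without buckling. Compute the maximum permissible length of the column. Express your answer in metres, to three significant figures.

L_max ≈ 0.338 m

Inner dimensions: h_i = 56.2 − 2×2.1 = 52.00 mm, b_i = 28.3 − 2×2.1 = 24.10 mm
Weak-axis I_min = (h_o·b_o³ − h_i·b_i³)/12 with b_o = 28.3, b_i = 24.10 mm (shorter outer/inner sides).
I_min = (56.2×28.3³ − 52.00×24.10³)/12 = 4.549×10^4 mm⁴
I = 4.549×10^-8 m⁴
At the buckling limit P_cr = P = 1.980×10^5 N
From P_cr = π²EI/(K·L)²:  L = (1/K)·√(π²EI/P_cr) = (1/2)·√(π²×2.01×10^11×4.549×10^-8/1.980×10^5)
L = 0.338 m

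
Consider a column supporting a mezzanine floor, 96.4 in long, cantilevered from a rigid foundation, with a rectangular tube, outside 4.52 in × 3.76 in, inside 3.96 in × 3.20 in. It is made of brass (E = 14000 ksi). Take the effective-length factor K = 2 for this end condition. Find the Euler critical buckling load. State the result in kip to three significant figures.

Weak-axis I_min = (h_o·b_o³ − h_i·b_i³)/12 with b_o = 3.76, b_i = 3.200 in (shorter outer/inner sides).
I_min = (4.52×3.76³ − 3.960×3.200³)/12 = 9.209 in⁴
Effective length L_e = K·L = 2 × 96.4 = 192.8 in
P_cr = π²EI / L_e² = π² × 14000×10³ × 9.209 / 192.8² = 3.423×10^4 lb

P_cr ≈ 34.2 kip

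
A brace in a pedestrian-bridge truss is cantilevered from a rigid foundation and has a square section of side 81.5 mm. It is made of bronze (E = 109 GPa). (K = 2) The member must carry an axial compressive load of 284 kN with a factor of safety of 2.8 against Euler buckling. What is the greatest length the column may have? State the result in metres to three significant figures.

L_max ≈ 1.12 m

I = a⁴/12 = 81.5⁴/12 = 3.677×10^6 mm⁴
I = 3.677×10^-6 m⁴
Required critical load P_cr = n·P = 2.8 × 284 = 795.2 kN = 7.952×10^5 N
From P_cr = π²EI/(K·L)²:  L = (1/K)·√(π²EI/P_cr) = (1/2)·√(π²×1.09×10^11×3.677×10^-6/7.952×10^5)
L = 1.12 m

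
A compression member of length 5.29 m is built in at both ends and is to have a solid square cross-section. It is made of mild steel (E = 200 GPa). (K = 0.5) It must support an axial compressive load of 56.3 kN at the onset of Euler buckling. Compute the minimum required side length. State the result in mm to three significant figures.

a ≈ 39.3 mm

L_e = K·L = 0.5 × 5.29 = 2.645 m
Required I = P_cr·L_e²/(π²E) = 5.630×10^4 × 2.645² / (π² × 2.00×10^11) = 1.995×10^-7 m⁴
I_req = 1.995×10^5 mm⁴
Solid square: I = a⁴/12  ⇒  a = (12I)^(1/4) = (12×1.995×10^5)^(1/4) = 39.3 mm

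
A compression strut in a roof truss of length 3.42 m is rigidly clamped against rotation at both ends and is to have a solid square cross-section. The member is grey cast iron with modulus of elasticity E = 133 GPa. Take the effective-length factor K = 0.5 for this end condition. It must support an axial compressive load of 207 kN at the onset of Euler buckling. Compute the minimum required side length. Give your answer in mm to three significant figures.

a ≈ 48.5 mm

L_e = K·L = 0.5 × 3.42 = 1.710 m
Required I = P_cr·L_e²/(π²E) = 2.070×10^5 × 1.710² / (π² × 1.33×10^11) = 4.611×10^-7 m⁴
I_req = 4.611×10^5 mm⁴
Solid square: I = a⁴/12  ⇒  a = (12I)^(1/4) = (12×4.611×10^5)^(1/4) = 48.5 mm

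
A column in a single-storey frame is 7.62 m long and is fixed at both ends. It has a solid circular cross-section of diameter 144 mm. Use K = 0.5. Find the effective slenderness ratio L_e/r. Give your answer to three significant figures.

I = πd⁴/64 = π×144⁴/64 = 2.111×10^7 mm⁴
A = 1.629×10^4 mm²;  r_min = √(I/A) = √(2.111×10^7/1.629×10^4) = 36.00 mm
L_e = K·L = 0.5 × 7.62 m = 3.810 m = 3810.0 mm
λ = L_e / r_min = 3810.0 / 36.00 = 106

λ ≈ 106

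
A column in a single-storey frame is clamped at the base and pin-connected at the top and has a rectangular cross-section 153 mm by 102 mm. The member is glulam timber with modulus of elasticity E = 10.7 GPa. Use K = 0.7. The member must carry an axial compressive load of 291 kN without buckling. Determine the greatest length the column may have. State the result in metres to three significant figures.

L_max ≈ 3.17 m

Buckling occurs about the weak axis: I_min = h·b³/12 with b = 102 mm (the shorter side).
I_min = 153×102³/12 = 1.353×10^7 mm⁴
I = 1.353×10^-5 m⁴
At the buckling limit P_cr = P = 2.910×10^5 N
From P_cr = π²EI/(K·L)²:  L = (1/K)·√(π²EI/P_cr) = (1/0.7)·√(π²×1.07×10^10×1.353×10^-5/2.910×10^5)
L = 3.17 m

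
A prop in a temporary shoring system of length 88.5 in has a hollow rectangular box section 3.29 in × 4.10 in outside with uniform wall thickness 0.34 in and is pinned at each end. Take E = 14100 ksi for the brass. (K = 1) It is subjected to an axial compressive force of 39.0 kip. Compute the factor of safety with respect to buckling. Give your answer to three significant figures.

Inner dimensions: h_i = 4.10 − 2×0.34 = 3.420 in, b_i = 3.29 − 2×0.34 = 2.610 in
Weak-axis I_min = (h_o·b_o³ − h_i·b_i³)/12 with b_o = 3.29, b_i = 2.610 in (shorter outer/inner sides).
I_min = (4.10×3.29³ − 3.420×2.610³)/12 = 7.100 in⁴
Effective length L_e = K·L = 1 × 88.5 = 88.50 in
P_cr = π²EI / L_e² = π² × 14100×10³ × 7.100 / 88.50² = 1.262×10^5 lb
Factor of safety n = P_cr / P = 126.15 / 39.0 = 3.23

n ≈ 3.23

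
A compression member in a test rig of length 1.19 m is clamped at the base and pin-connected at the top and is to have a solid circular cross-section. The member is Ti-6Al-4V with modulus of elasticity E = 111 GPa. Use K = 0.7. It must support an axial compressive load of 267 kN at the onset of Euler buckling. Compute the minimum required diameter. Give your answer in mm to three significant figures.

d ≈ 43.1 mm

L_e = K·L = 0.7 × 1.19 = 0.8330 m
Required I = P_cr·L_e²/(π²E) = 2.670×10^5 × 0.8330² / (π² × 1.11×10^11) = 1.691×10^-7 m⁴
I_req = 1.691×10^5 mm⁴
Solid circle: I = πd⁴/64  ⇒  d = (64I/π)^(1/4) = (64×1.691×10^5/π)^(1/4) = 43.1 mm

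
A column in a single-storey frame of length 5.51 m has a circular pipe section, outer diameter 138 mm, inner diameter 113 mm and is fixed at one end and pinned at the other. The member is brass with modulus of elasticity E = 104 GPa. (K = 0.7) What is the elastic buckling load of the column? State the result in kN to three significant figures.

d_o = 138 mm, d_i = 113 mm
I = π(d_o⁴ − d_i⁴)/64 = π(138⁴ − 113.0⁴)/64 = 9.799×10^6 mm⁴
I = 9.799×10^6 mm⁴ = 9.799×10^-6 m⁴
Effective length L_e = K·L = 0.7 × 5.51 = 3.857 m
P_cr = π²EI / L_e² = π² × 104×10⁹ × 9.799×10^-6 / 3.857² = 6.761×10^5 N

P_cr ≈ 676 kN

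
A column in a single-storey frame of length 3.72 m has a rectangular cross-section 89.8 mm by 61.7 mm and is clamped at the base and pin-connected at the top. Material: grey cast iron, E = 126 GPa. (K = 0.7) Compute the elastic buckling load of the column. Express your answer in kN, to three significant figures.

Buckling occurs about the weak axis: I_min = h·b³/12 with b = 61.7 mm (the shorter side).
I_min = 89.8×61.7³/12 = 1.758×10^6 mm⁴
I = 1.758×10^6 mm⁴ = 1.758×10^-6 m⁴
Effective length L_e = K·L = 0.7 × 3.72 = 2.604 m
P_cr = π²EI / L_e² = π² × 126×10⁹ × 1.758×10^-6 / 2.604² = 3.224×10^5 N

P_cr ≈ 322 kN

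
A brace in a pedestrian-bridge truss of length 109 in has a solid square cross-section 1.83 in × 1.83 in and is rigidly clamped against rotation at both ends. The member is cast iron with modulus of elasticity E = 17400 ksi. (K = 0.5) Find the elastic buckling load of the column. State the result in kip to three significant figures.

P_cr ≈ 54.0 kip

I = a⁴/12 = 1.83⁴/12 = 0.9346 in⁴
Effective length L_e = K·L = 0.5 × 109 = 54.50 in
P_cr = π²EI / L_e² = π² × 17400×10³ × 0.9346 / 54.50² = 5.404×10^4 lb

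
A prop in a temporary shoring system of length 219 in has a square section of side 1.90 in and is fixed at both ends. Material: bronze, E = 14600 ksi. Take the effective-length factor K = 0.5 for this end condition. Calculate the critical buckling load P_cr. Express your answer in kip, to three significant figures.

I = a⁴/12 = 1.90⁴/12 = 1.086 in⁴
Effective length L_e = K·L = 0.5 × 219 = 109.5 in
P_cr = π²EI / L_e² = π² × 14600×10³ × 1.086 / 109.5² = 1.305×10^4 lb

P_cr ≈ 13.1 kip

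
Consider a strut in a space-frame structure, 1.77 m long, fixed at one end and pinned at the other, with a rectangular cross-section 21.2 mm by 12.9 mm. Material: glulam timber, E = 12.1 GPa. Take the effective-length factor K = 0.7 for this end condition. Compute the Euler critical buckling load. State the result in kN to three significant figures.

Buckling occurs about the weak axis: I_min = h·b³/12 with b = 12.9 mm (the shorter side).
I_min = 21.2×12.9³/12 = 3.792×10^3 mm⁴
I = 3.792×10^3 mm⁴ = 3.792×10^-9 m⁴
Effective length L_e = K·L = 0.7 × 1.77 = 1.239 m
P_cr = π²EI / L_e² = π² × 12.1×10⁹ × 3.792×10^-9 / 1.239² = 295.0 N

P_cr ≈ 0.295 kN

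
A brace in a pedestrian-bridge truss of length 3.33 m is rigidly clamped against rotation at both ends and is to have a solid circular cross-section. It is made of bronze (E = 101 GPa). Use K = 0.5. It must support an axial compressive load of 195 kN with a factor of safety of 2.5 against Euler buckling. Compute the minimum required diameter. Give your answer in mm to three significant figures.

Required P_cr = n·P = 2.5 × 195 = 487.5 kN
L_e = K·L = 0.5 × 3.33 = 1.665 m
Required I = P_cr·L_e²/(π²E) = 4.875×10^5 × 1.665² / (π² × 1.01×10^11) = 1.356×10^-6 m⁴
I_req = 1.356×10^6 mm⁴
Solid circle: I = πd⁴/64  ⇒  d = (64I/π)^(1/4) = (64×1.356×10^6/π)^(1/4) = 72.5 mm

d ≈ 72.5 mm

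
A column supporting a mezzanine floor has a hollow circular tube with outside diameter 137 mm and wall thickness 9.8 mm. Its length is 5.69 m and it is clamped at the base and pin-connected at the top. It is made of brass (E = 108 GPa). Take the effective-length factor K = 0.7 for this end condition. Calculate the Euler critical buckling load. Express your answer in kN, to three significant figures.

Inner diameter d_i = 137 − 2×9.8 = 117.4 mm
I = π(d_o⁴ − d_i⁴)/64 = π(137⁴ − 117.4⁴)/64 = 7.967×10^6 mm⁴
I = 7.967×10^6 mm⁴ = 7.967×10^-6 m⁴
Effective length L_e = K·L = 0.7 × 5.69 = 3.983 m
P_cr = π²EI / L_e² = π² × 108×10⁹ × 7.967×10^-6 / 3.983² = 5.353×10^5 N

P_cr ≈ 535 kN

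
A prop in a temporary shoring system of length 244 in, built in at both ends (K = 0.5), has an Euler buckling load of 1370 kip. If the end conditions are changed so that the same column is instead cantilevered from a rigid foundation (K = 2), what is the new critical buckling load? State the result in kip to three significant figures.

P_cr ≈ 85.6 kip

P_cr ∝ 1/K², so P_cr,new = P_cr,old × (K_old/K_new)² = 1370 × (0.5/2)²
= 1370 × 0.06250 = 85.6 kip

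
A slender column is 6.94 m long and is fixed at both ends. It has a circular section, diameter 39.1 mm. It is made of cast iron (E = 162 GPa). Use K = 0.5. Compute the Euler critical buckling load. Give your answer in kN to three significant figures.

P_cr ≈ 15.2 kN

I = πd⁴/64 = π×39.1⁴/64 = 1.147×10^5 mm⁴
I = 1.147×10^5 mm⁴ = 1.147×10^-7 m⁴
Effective length L_e = K·L = 0.5 × 6.94 = 3.470 m
P_cr = π²EI / L_e² = π² × 162×10⁹ × 1.147×10^-7 / 3.470² = 1.523×10^4 N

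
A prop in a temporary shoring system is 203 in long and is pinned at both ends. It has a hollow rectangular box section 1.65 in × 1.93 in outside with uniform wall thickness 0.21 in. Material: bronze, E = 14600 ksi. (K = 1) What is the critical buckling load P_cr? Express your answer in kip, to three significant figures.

Inner dimensions: h_i = 1.93 − 2×0.21 = 1.510 in, b_i = 1.65 − 2×0.21 = 1.230 in
Weak-axis I_min = (h_o·b_o³ − h_i·b_i³)/12 with b_o = 1.65, b_i = 1.230 in (shorter outer/inner sides).
I_min = (1.93×1.65³ − 1.510×1.230³)/12 = 0.4883 in⁴
Effective length L_e = K·L = 1 × 203 = 203.0 in
P_cr = π²EI / L_e² = π² × 14600×10³ × 0.4883 / 203.0² = 1.708×10^3 lb

P_cr ≈ 1.71 kip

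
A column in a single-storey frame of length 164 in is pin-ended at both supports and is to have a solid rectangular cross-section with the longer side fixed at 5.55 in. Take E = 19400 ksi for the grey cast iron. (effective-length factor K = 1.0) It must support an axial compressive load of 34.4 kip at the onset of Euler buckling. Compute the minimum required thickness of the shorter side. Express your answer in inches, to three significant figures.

b ≈ 2.19 in

L_e = K·L = 1 × 164 = 164.0 in
Required I = P_cr·L_e²/(π²E) = 3.440×10^4 × 164.0² / (π² × 1.94×10^7) = 4.832 in⁴
Rectangle, weak axis: I_min = h·b³/12 with h = 5.55 in fixed  ⇒  b = (12I/h)^(1/3) = 2.19 in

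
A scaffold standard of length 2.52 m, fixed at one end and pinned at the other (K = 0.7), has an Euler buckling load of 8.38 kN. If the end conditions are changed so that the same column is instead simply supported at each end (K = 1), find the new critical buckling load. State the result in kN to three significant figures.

P_cr ≈ 4.11 kN

P_cr ∝ 1/K², so P_cr,new = P_cr,old × (K_old/K_new)² = 8.38 × (0.7/1)²
= 8.38 × 0.4900 = 4.11 kN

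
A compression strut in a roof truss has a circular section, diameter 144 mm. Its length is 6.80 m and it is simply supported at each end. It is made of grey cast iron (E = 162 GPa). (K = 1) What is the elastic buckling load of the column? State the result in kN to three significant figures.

P_cr ≈ 730 kN

I = πd⁴/64 = π×144⁴/64 = 2.111×10^7 mm⁴
I = 2.111×10^7 mm⁴ = 2.111×10^-5 m⁴
Effective length L_e = K·L = 1 × 6.80 = 6.800 m
P_cr = π²EI / L_e² = π² × 162×10⁹ × 2.111×10^-5 / 6.800² = 7.298×10^5 N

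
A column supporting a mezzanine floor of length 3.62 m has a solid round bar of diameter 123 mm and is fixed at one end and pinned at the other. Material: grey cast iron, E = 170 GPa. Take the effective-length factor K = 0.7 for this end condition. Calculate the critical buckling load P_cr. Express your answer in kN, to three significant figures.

I = πd⁴/64 = π×123⁴/64 = 1.124×10^7 mm⁴
I = 1.124×10^7 mm⁴ = 1.124×10^-5 m⁴
Effective length L_e = K·L = 0.7 × 3.62 = 2.534 m
P_cr = π²EI / L_e² = π² × 170×10⁹ × 1.124×10^-5 / 2.534² = 2.936×10^6 N

P_cr ≈ 2940 kN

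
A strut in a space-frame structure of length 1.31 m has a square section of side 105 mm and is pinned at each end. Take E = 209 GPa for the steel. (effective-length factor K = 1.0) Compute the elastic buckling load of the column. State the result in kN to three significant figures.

P_cr ≈ 12200 kN

I = a⁴/12 = 105⁴/12 = 1.013×10^7 mm⁴
I = 1.013×10^7 mm⁴ = 1.013×10^-5 m⁴
Effective length L_e = K·L = 1 × 1.31 = 1.310 m
P_cr = π²EI / L_e² = π² × 209×10⁹ × 1.013×10^-5 / 1.310² = 1.218×10^7 N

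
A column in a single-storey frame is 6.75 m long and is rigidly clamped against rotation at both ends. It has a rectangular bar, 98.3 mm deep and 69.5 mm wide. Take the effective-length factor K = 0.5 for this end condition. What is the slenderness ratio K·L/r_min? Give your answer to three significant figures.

For a rectangle r_min = b/√12 = 69.5/√12 = 20.06 mm
L_e = K·L = 0.5 × 6.75 m = 3.375 m = 3375.0 mm
λ = L_e / r_min = 3375.0 / 20.06 = 168

λ ≈ 168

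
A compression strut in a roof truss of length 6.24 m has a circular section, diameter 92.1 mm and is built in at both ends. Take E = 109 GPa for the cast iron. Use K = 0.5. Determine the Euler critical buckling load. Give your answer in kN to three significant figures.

I = πd⁴/64 = π×92.1⁴/64 = 3.532×10^6 mm⁴
I = 3.532×10^6 mm⁴ = 3.532×10^-6 m⁴
Effective length L_e = K·L = 0.5 × 6.24 = 3.120 m
P_cr = π²EI / L_e² = π² × 109×10⁹ × 3.532×10^-6 / 3.120² = 3.903×10^5 N

P_cr ≈ 390 kN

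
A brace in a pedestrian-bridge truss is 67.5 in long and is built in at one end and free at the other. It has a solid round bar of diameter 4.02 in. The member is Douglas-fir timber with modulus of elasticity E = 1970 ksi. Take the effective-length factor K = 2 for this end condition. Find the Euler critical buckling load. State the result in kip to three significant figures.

P_cr ≈ 13.7 kip

I = πd⁴/64 = π×4.02⁴/64 = 12.82 in⁴
Effective length L_e = K·L = 2 × 67.5 = 135.0 in
P_cr = π²EI / L_e² = π² × 1970×10³ × 12.82 / 135.0² = 1.368×10^4 lb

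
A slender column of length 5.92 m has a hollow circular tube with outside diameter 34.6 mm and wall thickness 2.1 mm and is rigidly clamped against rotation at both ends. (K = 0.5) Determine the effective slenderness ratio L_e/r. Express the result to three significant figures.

λ ≈ 257

Inner diameter d_i = 34.6 − 2×2.1 = 30.40 mm
I = π(d_o⁴ − d_i⁴)/64 = π(34.6⁴ − 30.40⁴)/64 = 2.843×10^4 mm⁴
A = 214.4 mm²;  r_min = √(I/A) = √(2.843×10^4/214.4) = 11.51 mm
L_e = K·L = 0.5 × 5.92 m = 2.960 m = 2960.0 mm
λ = L_e / r_min = 2960.0 / 11.51 = 257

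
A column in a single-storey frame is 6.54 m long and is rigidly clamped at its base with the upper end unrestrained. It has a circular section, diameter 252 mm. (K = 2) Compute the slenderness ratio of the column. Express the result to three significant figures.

λ ≈ 208

For a solid circle r = d/4 = 252/4 = 63.00 mm
L_e = K·L = 2 × 6.54 m = 13.08 m = 13080 mm
λ = L_e / r_min = 13080 / 63.00 = 208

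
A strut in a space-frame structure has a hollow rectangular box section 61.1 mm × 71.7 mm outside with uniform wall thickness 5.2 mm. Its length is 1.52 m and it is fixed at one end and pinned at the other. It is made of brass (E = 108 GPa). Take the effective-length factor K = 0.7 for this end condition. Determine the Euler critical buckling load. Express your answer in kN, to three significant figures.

P_cr ≈ 656 kN

Inner dimensions: h_i = 71.7 − 2×5.2 = 61.30 mm, b_i = 61.1 − 2×5.2 = 50.70 mm
Weak-axis I_min = (h_o·b_o³ − h_i·b_i³)/12 with b_o = 61.1, b_i = 50.70 mm (shorter outer/inner sides).
I_min = (71.7×61.1³ − 61.30×50.70³)/12 = 6.972×10^5 mm⁴
I = 6.972×10^5 mm⁴ = 6.972×10^-7 m⁴
Effective length L_e = K·L = 0.7 × 1.52 = 1.064 m
P_cr = π²EI / L_e² = π² × 108×10⁹ × 6.972×10^-7 / 1.064² = 6.564×10^5 N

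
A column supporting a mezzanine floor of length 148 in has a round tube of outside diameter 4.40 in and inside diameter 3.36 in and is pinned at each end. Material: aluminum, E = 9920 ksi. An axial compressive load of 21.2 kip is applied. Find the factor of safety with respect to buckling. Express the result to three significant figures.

n ≈ 2.56

d_o = 4.40 in, d_i = 3.36 in
I = π(d_o⁴ − d_i⁴)/64 = π(4.40⁴ − 3.360⁴)/64 = 12.14 in⁴
Effective length L_e = K·L = 1 × 148 = 148.0 in
P_cr = π²EI / L_e² = π² × 9920×10³ × 12.14 / 148.0² = 5.427×10^4 lb
Factor of safety n = P_cr / P = 54.272 / 21.2 = 2.56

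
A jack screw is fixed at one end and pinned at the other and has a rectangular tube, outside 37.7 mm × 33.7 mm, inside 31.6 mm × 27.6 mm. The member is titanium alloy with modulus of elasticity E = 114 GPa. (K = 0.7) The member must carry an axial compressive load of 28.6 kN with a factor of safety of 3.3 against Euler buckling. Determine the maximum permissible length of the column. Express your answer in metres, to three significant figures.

L_max ≈ 1.26 m

Weak-axis I_min = (h_o·b_o³ − h_i·b_i³)/12 with b_o = 33.7, b_i = 27.60 mm (shorter outer/inner sides).
I_min = (37.7×33.7³ − 31.60×27.60³)/12 = 6.488×10^4 mm⁴
I = 6.488×10^-8 m⁴
Required critical load P_cr = n·P = 3.3 × 28.6 = 94.38 kN = 9.438×10^4 N
From P_cr = π²EI/(K·L)²:  L = (1/K)·√(π²EI/P_cr) = (1/0.7)·√(π²×1.14×10^11×6.488×10^-8/9.438×10^4)
L = 1.26 m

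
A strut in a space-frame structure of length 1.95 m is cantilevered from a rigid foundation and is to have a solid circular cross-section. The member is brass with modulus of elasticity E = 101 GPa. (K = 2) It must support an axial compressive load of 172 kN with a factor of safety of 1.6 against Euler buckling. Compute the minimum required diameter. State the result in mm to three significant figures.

d ≈ 96.2 mm

Required P_cr = n·P = 1.6 × 172 = 275.2 kN
L_e = K·L = 2 × 1.95 = 3.900 m
Required I = P_cr·L_e²/(π²E) = 2.752×10^5 × 3.900² / (π² × 1.01×10^11) = 4.199×10^-6 m⁴
I_req = 4.199×10^6 mm⁴
Solid circle: I = πd⁴/64  ⇒  d = (64I/π)^(1/4) = (64×4.199×10^6/π)^(1/4) = 96.2 mm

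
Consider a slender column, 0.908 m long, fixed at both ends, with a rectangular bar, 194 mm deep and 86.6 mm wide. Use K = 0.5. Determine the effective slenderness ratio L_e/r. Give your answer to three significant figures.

λ ≈ 18.2

Buckling occurs about the weak axis: I_min = h·b³/12 with b = 86.6 mm (the shorter side).
I_min = 194×86.6³/12 = 1.050×10^7 mm⁴
A = 1.680×10^4 mm²;  r_min = √(I/A) = √(1.050×10^7/1.680×10^4) = 25.00 mm
L_e = K·L = 0.5 × 0.908 m = 0.4540 m = 454.00 mm
λ = L_e / r_min = 454.00 / 25.00 = 18.2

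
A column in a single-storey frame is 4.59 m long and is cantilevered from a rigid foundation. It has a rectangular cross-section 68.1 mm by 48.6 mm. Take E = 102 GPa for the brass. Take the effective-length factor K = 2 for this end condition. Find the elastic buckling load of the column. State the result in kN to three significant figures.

Buckling occurs about the weak axis: I_min = h·b³/12 with b = 48.6 mm (the shorter side).
I_min = 68.1×48.6³/12 = 6.514×10^5 mm⁴
I = 6.514×10^5 mm⁴ = 6.514×10^-7 m⁴
Effective length L_e = K·L = 2 × 4.59 = 9.180 m
P_cr = π²EI / L_e² = π² × 102×10⁹ × 6.514×10^-7 / 9.180² = 7.782×10^3 N

P_cr ≈ 7.78 kN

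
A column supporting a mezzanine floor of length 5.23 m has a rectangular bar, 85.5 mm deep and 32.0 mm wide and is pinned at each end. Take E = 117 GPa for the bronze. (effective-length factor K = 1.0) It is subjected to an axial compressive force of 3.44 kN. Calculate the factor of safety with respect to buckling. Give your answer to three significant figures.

Buckling occurs about the weak axis: I_min = h·b³/12 with b = 32.0 mm (the shorter side).
I_min = 85.5×32.0³/12 = 2.335×10^5 mm⁴
I = 2.335×10^5 mm⁴ = 2.335×10^-7 m⁴
Effective length L_e = K·L = 1 × 5.23 = 5.230 m
P_cr = π²EI / L_e² = π² × 117×10⁹ × 2.335×10^-7 / 5.230² = 9.856×10^3 N
Factor of safety n = P_cr / P = 9.8564 / 3.44 = 2.87

n ≈ 2.87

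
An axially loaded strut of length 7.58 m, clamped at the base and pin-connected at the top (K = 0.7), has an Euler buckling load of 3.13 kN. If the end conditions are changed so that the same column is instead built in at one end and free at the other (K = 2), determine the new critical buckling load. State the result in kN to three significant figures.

P_cr ∝ 1/K², so P_cr,new = P_cr,old × (K_old/K_new)² = 3.13 × (0.7/2)²
= 3.13 × 0.1225 = 0.383 kN

P_cr ≈ 0.383 kN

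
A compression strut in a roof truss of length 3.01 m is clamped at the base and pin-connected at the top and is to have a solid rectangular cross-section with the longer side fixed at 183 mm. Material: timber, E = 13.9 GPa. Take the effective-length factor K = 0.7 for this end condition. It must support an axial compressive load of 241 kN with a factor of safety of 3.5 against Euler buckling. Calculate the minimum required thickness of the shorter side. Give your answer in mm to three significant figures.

b ≈ 121 mm

Required P_cr = n·P = 3.5 × 241 = 843.5 kN
L_e = K·L = 0.7 × 3.01 = 2.107 m
Required I = P_cr·L_e²/(π²E) = 8.435×10^5 × 2.107² / (π² × 1.39×10^10) = 2.730×10^-5 m⁴
I_req = 2.730×10^7 mm⁴
Rectangle, weak axis: I_min = h·b³/12 with h = 183 mm fixed  ⇒  b = (12I/h)^(1/3) = 121 mm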